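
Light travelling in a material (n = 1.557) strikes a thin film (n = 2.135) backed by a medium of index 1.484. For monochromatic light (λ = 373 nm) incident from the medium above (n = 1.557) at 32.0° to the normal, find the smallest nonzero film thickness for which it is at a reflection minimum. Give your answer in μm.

Ray reflecting at the top interface goes from n = 1.557 toward n = 2.135: a half-wave phase shift.
At the lower boundary (n = 2.135 to n = 1.484) the reflected ray undergoes no phase shift.
Net: one phase inversion between the two reflected rays.
With one net inversion, destructive interference in reflection requires 2 n t cos θ_r = m λ.
Snell's law: 1.557 sin 32.0° = 2.135 sin θ_r → sin θ_r = 0.386, cos θ_r = 0.922.
Minimum nonzero at m = 1: t = λ / (2 n cos θ_r) = 373 / (2 × 2.135 × 0.922) = 94.7 nm.

0.0947 μm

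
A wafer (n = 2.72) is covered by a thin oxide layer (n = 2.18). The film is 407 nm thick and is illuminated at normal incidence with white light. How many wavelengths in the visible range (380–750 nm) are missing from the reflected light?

3

Top surface (1.0 → 2.18): reflection off a higher-index medium gives a half-wave phase shift.
Bottom surface (2.18 → 2.72): reflection off a higher-index medium gives a half-wave phase shift.
The two reflections carry the same phase change, so no net offset.
For minimum reflection here: 2 n t = (m + ½) λ.
λ = 2 n t / (m + ½) = 1775 / (m + ½) nm.
m=1: 1183 nm (IR); m=2: 710 nm (visible); m=3: 507 nm (visible); m=4: 394 nm (visible); m=5: 323 nm (UV).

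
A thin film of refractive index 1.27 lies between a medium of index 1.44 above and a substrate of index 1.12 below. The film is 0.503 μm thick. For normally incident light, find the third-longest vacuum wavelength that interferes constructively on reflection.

426 nm

Ray reflecting at the top interface goes from n = 1.44 toward n = 1.27: no phase shift.
At the lower boundary (n = 1.27 to n = 1.12) the reflected ray undergoes no phase shift.
The two reflections carry the same phase change, so no net offset.
For maximum reflection here: 2 n t = m λ.
λ = 2 n t / m. The third-longest wavelength is m = 3: λ = 2 × 1.27 × 503 / 3.00 = 426 nm.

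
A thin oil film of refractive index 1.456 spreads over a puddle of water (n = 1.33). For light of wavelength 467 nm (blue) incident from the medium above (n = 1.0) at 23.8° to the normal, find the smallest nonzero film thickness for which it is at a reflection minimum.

At the upper boundary (n = 1.0 to n = 1.456) the reflected ray undergoes a half-wave phase shift.
Bottom surface (1.456 → 1.33): reflection off a lower-index medium gives no phase shift.
The two reflections differ by half a wavelength.
So the condition for destructive reflection is 2 n t cos θ_r = m λ.
Snell's law: 1.0 sin 23.8° = 1.456 sin θ_r → sin θ_r = 0.277, cos θ_r = 0.961.
Minimum nonzero at m = 1: t = λ / (2 n cos θ_r) = 467 / (2 × 1.456 × 0.961) = 167 nm.

167 nm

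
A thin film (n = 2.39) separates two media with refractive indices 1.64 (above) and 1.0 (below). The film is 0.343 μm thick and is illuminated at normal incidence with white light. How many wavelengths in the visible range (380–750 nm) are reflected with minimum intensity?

2

Ray reflecting at the top interface goes from n = 1.64 toward n = 2.39: a half-wave phase shift.
At the lower boundary (n = 2.39 to n = 1.0) the reflected ray undergoes no phase shift.
The two reflections differ by half a wavelength.
So the condition for destructive reflection is 2 n t = m λ.
λ = 2 n t / m = 1640 / m nm.
m=2: 820 nm (IR); m=3: 547 nm (visible); m=4: 410 nm (visible); m=5: 328 nm (UV).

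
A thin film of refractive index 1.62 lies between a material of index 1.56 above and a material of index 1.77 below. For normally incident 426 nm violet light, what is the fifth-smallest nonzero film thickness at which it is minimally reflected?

592 nm

Top surface (1.56 → 1.62): reflection off a higher-index medium gives a half-wave phase shift.
At the lower boundary (n = 1.62 to n = 1.77) the reflected ray undergoes a half-wave phase shift.
The two reflections carry the same phase change, so no net offset.
So the condition for destructive reflection is 2 n t = (m + ½) λ.
The fifth-smallest nonzero thickness corresponds to m = 4: t = (m + ½) λ / (2 n) = 4.50 × 426 / (2 × 1.62) = 592 nm.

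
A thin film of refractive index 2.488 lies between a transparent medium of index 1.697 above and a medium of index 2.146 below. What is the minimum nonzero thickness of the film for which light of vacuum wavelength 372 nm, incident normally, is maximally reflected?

Top surface (1.697 → 2.488): reflection off a higher-index medium gives a half-wave phase shift.
At the lower boundary (n = 2.488 to n = 2.146) the reflected ray undergoes no phase shift.
The two reflections differ by half a wavelength.
For bright reflection here: 2 n t = (m + ½) λ.
Minimum at m = 0: t = λ / (4 n) = 372 / (4 × 2.488) = 37.4 nm.

37.4 nm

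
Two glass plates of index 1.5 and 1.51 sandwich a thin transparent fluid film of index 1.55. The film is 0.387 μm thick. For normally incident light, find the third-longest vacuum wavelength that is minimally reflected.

Top surface (1.5 → 1.55): reflection off a higher-index medium gives a half-wave phase shift.
Bottom surface (1.55 → 1.51): reflection off a lower-index medium gives no phase shift.
Net: one phase inversion between the two reflected rays.
With one net inversion, destructive interference in reflection requires 2 n t = m λ.
λ = 2 n t / m. The third-longest wavelength is m = 3: λ = 2 × 1.55 × 387 / 3.00 = 400 nm.

400 nm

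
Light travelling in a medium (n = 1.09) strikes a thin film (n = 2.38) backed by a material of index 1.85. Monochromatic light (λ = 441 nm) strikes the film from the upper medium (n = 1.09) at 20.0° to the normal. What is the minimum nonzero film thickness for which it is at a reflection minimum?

Top surface (1.09 → 2.38): reflection off a higher-index medium gives a half-wave phase shift.
At the lower boundary (n = 2.38 to n = 1.85) the reflected ray undergoes no phase shift.
Exactly one π shift → a net half-wave offset.
So the condition for destructive reflection is 2 n t cos θ_r = m λ.
Snell's law: 1.09 sin 20.0° = 2.38 sin θ_r → sin θ_r = 0.157, cos θ_r = 0.988.
Minimum nonzero at m = 1: t = λ / (2 n cos θ_r) = 441 / (2 × 2.38 × 0.988) = 93.8 nm.

93.8 nm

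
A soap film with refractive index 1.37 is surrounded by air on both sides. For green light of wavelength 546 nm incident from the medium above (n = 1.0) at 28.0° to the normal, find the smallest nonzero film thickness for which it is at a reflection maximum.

Top surface (1.0 → 1.37): reflection off a higher-index medium gives a half-wave phase shift.
At the lower boundary (n = 1.37 to n = 1.0) the reflected ray undergoes no phase shift.
Net: one phase inversion between the two reflected rays.
For maximum reflection here: 2 n t cos θ_r = (m + ½) λ.
Snell's law: 1.0 sin 28.0° = 1.37 sin θ_r → sin θ_r = 0.343, cos θ_r = 0.939.
Minimum at m = 0: t = λ / (4 n cos θ_r) = 546 / (4 × 1.37 × 0.939) = 106 nm.

106 nm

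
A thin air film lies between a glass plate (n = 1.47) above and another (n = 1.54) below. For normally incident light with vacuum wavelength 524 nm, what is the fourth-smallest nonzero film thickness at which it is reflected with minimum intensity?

1048 nm

At the upper boundary (n = 1.47 to n = 1.0) the reflected ray undergoes no phase shift.
At the lower boundary (n = 1.0 to n = 1.54) the reflected ray undergoes a half-wave phase shift.
The two reflections differ by half a wavelength.
With one net inversion, destructive interference in reflection requires 2 n t = m λ.
The fourth-smallest nonzero thickness corresponds to m = 4: t = m λ / (2 n) = 4.00 × 524 / (2 × 1.0) = 1048 nm.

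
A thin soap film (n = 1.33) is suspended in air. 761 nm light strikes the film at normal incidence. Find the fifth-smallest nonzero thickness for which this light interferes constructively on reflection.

1287 nm

Ray reflecting at the top interface goes from n = 1.0 toward n = 1.33: a half-wave phase shift.
Bottom surface (1.33 → 1.0): reflection off a lower-index medium gives no phase shift.
The two reflections differ by half a wavelength.
For maximum reflection here: 2 n t = (m + ½) λ.
The fifth-smallest nonzero thickness corresponds to m = 4: t = (m + ½) λ / (2 n) = 4.50 × 761 / (2 × 1.33) = 1287 nm.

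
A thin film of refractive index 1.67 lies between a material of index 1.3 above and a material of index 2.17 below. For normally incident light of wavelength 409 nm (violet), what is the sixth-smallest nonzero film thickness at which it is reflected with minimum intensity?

At the upper boundary (n = 1.3 to n = 1.67) the reflected ray undergoes a half-wave phase shift.
Ray reflecting at the bottom interface goes from n = 1.67 toward n = 2.17: a half-wave phase shift.
Zero or two π shifts → no net half-wave offset.
So the condition for destructive reflection is 2 n t = (m + ½) λ.
The sixth-smallest nonzero thickness corresponds to m = 5: t = (m + ½) λ / (2 n) = 5.50 × 409 / (2 × 1.67) = 674 nm.

674 nm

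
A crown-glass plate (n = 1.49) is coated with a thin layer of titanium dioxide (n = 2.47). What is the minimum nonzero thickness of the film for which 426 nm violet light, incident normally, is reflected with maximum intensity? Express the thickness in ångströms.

431 Å

Top surface (1.0 → 2.47): reflection off a higher-index medium gives a half-wave phase shift.
Bottom surface (2.47 → 1.49): reflection off a lower-index medium gives no phase shift.
Exactly one π shift → a net half-wave offset.
With one net inversion, constructive interference in reflection requires 2 n t = (m + ½) λ.
Minimum at m = 0: t = λ / (4 n) = 426 / (4 × 2.47) = 43.1 nm.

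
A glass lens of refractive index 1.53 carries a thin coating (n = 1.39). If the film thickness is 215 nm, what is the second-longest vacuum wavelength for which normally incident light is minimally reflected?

Top surface (1.0 → 1.39): reflection off a higher-index medium gives a half-wave phase shift.
Ray reflecting at the bottom interface goes from n = 1.39 toward n = 1.53: a half-wave phase shift.
Zero or two π shifts → no net half-wave offset.
For weak reflection here: 2 n t = (m + ½) λ.
λ = 2 n t / (m + ½). The second-longest wavelength is m = 1: λ = 2 × 1.39 × 215 / 1.50 = 398 nm.

398 nm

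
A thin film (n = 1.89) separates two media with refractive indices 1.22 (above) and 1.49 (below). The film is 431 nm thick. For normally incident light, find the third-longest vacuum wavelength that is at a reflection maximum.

Top surface (1.22 → 1.89): reflection off a higher-index medium gives a half-wave phase shift.
Ray reflecting at the bottom interface goes from n = 1.89 toward n = 1.49: no phase shift.
Exactly one π shift → a net half-wave offset.
For strong reflection here: 2 n t = (m + ½) λ.
λ = 2 n t / (m + ½). The third-longest wavelength is m = 2: λ = 2 × 1.89 × 431 / 2.50 = 652 nm.

652 nm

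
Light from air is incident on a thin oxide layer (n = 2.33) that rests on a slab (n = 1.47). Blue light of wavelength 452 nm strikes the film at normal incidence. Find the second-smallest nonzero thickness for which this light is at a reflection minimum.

Top surface (1.0 → 2.33): reflection off a higher-index medium gives a half-wave phase shift.
Bottom surface (2.33 → 1.47): reflection off a lower-index medium gives no phase shift.
The two reflections differ by half a wavelength.
For weak reflection here: 2 n t = m λ.
The second-smallest nonzero thickness corresponds to m = 2: t = m λ / (2 n) = 2.00 × 452 / (2 × 2.33) = 194 nm.

194 nm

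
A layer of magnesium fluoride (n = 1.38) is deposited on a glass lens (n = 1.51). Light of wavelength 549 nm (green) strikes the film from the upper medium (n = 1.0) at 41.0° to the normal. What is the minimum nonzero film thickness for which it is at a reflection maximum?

Ray reflecting at the top interface goes from n = 1.0 toward n = 1.38: a half-wave phase shift.
Bottom surface (1.38 → 1.51): reflection off a higher-index medium gives a half-wave phase shift.
Zero or two π shifts → no net half-wave offset.
So the condition for constructive reflection is 2 n t cos θ_r = m λ.
Snell's law: 1.0 sin 41.0° = 1.38 sin θ_r → sin θ_r = 0.475, cos θ_r = 0.880.
Minimum nonzero at m = 1: t = λ / (2 n cos θ_r) = 549 / (2 × 1.38 × 0.880) = 226 nm.

226 nm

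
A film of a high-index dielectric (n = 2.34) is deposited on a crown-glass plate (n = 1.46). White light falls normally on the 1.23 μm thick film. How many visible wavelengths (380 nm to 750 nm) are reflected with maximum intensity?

At the upper boundary (n = 1.0 to n = 2.34) the reflected ray undergoes a half-wave phase shift.
Bottom surface (2.34 → 1.46): reflection off a lower-index medium gives no phase shift.
The two reflections differ by half a wavelength.
With one net inversion, constructive interference in reflection requires 2 n t = (m + ½) λ.
λ = 2 n t / (m + ½) = 5756 / (m + ½) nm.
m=7: 768 nm (IR); m=8: 677 nm (visible); m=9: 606 nm (visible); m=10: 548 nm (visible); m=11: 501 nm (visible); m=12: 461 nm (visible); m=13: 426 nm (visible); m=14: 397 nm (visible); m=15: 371 nm (UV).

7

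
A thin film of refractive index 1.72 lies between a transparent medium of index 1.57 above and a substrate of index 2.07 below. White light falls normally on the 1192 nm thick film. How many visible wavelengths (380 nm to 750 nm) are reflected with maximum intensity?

5

Ray reflecting at the top interface goes from n = 1.57 toward n = 1.72: a half-wave phase shift.
Ray reflecting at the bottom interface goes from n = 1.72 toward n = 2.07: a half-wave phase shift.
Zero or two π shifts → no net half-wave offset.
So the condition for constructive reflection is 2 n t = m λ.
λ = 2 n t / m = 4100 / m nm.
m=5: 820 nm (IR); m=6: 683 nm (visible); m=7: 586 nm (visible); m=8: 513 nm (visible); m=9: 456 nm (visible); m=10: 410 nm (visible); m=11: 373 nm (UV).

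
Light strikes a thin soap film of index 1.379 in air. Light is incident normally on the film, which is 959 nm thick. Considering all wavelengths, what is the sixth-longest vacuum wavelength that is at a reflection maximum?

Top surface (1.0 → 1.379): reflection off a higher-index medium gives a half-wave phase shift.
At the lower boundary (n = 1.379 to n = 1.0) the reflected ray undergoes no phase shift.
Exactly one π shift → a net half-wave offset.
So the condition for constructive reflection is 2 n t = (m + ½) λ.
λ = 2 n t / (m + ½). The sixth-longest wavelength is m = 5: λ = 2 × 1.379 × 959 / 5.50 = 481 nm.

481 nm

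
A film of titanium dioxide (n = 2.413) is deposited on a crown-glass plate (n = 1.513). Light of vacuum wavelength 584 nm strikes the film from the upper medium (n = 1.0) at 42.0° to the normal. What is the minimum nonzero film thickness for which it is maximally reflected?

Ray reflecting at the top interface goes from n = 1.0 toward n = 2.413: a half-wave phase shift.
Ray reflecting at the bottom interface goes from n = 2.413 toward n = 1.513: no phase shift.
Exactly one π shift → a net half-wave offset.
With one net inversion, constructive interference in reflection requires 2 n t cos θ_r = (m + ½) λ.
Snell's law: 1.0 sin 42.0° = 2.413 sin θ_r → sin θ_r = 0.277, cos θ_r = 0.961.
Minimum at m = 0: t = λ / (4 n cos θ_r) = 584 / (4 × 2.413 × 0.961) = 63.0 nm.

63.0 nm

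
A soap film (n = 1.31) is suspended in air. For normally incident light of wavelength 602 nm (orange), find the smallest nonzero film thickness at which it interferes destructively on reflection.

Ray reflecting at the top interface goes from n = 1.0 toward n = 1.31: a half-wave phase shift.
Ray reflecting at the bottom interface goes from n = 1.31 toward n = 1.0: no phase shift.
Exactly one π shift → a net half-wave offset.
For weak reflection here: 2 n t = m λ.
Minimum nonzero at m = 1: t = λ / (2 n) = 602 / (2 × 1.31) = 230 nm.

230 nm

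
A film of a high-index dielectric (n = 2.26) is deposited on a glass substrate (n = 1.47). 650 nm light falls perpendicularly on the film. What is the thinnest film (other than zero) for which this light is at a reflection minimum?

Ray reflecting at the top interface goes from n = 1.0 toward n = 2.26: a half-wave phase shift.
At the lower boundary (n = 2.26 to n = 1.47) the reflected ray undergoes no phase shift.
Exactly one π shift → a net half-wave offset.
So the condition for destructive reflection is 2 n t = m λ.
Minimum nonzero at m = 1: t = λ / (2 n) = 650 / (2 × 2.26) = 144 nm.

144 nm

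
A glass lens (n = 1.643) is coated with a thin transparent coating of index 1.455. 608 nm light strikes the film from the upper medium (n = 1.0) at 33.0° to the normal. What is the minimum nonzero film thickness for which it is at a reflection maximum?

At the upper boundary (n = 1.0 to n = 1.455) the reflected ray undergoes a half-wave phase shift.
Ray reflecting at the bottom interface goes from n = 1.455 toward n = 1.643: a half-wave phase shift.
The two reflections carry the same phase change, so no net offset.
For maximum reflection here: 2 n t cos θ_r = m λ.
Snell's law: 1.0 sin 33.0° = 1.455 sin θ_r → sin θ_r = 0.374, cos θ_r = 0.927.
Minimum nonzero at m = 1: t = λ / (2 n cos θ_r) = 608 / (2 × 1.455 × 0.927) = 225 nm.

225 nm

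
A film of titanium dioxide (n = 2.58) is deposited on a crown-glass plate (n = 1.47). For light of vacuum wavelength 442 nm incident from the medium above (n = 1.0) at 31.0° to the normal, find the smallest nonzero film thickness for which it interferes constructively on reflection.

Top surface (1.0 → 2.58): reflection off a higher-index medium gives a half-wave phase shift.
Bottom surface (2.58 → 1.47): reflection off a lower-index medium gives no phase shift.
Exactly one π shift → a net half-wave offset.
So the condition for constructive reflection is 2 n t cos θ_r = (m + ½) λ.
Snell's law: 1.0 sin 31.0° = 2.58 sin θ_r → sin θ_r = 0.200, cos θ_r = 0.980.
Minimum at m = 0: t = λ / (4 n cos θ_r) = 442 / (4 × 2.58 × 0.980) = 43.7 nm.

43.7 nm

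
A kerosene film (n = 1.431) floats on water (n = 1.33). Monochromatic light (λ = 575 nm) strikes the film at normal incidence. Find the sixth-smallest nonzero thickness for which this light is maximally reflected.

At the upper boundary (n = 1.0 to n = 1.431) the reflected ray undergoes a half-wave phase shift.
Bottom surface (1.431 → 1.33): reflection off a lower-index medium gives no phase shift.
Exactly one π shift → a net half-wave offset.
With one net inversion, constructive interference in reflection requires 2 n t = (m + ½) λ.
The sixth-smallest nonzero thickness corresponds to m = 5: t = (m + ½) λ / (2 n) = 5.50 × 575 / (2 × 1.431) = 1105 nm.

1105 nm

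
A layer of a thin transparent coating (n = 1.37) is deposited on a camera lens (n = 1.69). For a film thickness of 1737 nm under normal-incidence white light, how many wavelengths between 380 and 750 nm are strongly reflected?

Ray reflecting at the top interface goes from n = 1.0 toward n = 1.37: a half-wave phase shift.
Bottom surface (1.37 → 1.69): reflection off a higher-index medium gives a half-wave phase shift.
The two reflections carry the same phase change, so no net offset.
With no net inversion, constructive interference in reflection requires 2 n t = m λ.
λ = 2 n t / m = 4759 / m nm.
m=6: 793 nm (IR); m=7: 680 nm (visible); m=8: 595 nm (visible); m=9: 529 nm (visible); m=10: 476 nm (visible); m=11: 433 nm (visible); m=12: 397 nm (visible); m=13: 366 nm (UV).

6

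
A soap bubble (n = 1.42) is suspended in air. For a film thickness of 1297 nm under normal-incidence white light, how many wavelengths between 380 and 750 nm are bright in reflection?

5

At the upper boundary (n = 1.0 to n = 1.42) the reflected ray undergoes a half-wave phase shift.
Bottom surface (1.42 → 1.0): reflection off a lower-index medium gives no phase shift.
Exactly one π shift → a net half-wave offset.
For strong reflection here: 2 n t = (m + ½) λ.
λ = 2 n t / (m + ½) = 3683 / (m + ½) nm.
m=4: 819 nm (IR); m=5: 670 nm (visible); m=6: 567 nm (visible); m=7: 491 nm (visible); m=8: 433 nm (visible); m=9: 388 nm (visible); m=10: 351 nm (UV).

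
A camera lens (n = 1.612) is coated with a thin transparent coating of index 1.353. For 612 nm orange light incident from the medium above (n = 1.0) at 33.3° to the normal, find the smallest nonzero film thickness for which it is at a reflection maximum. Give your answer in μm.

0.247 μm

At the upper boundary (n = 1.0 to n = 1.353) the reflected ray undergoes a half-wave phase shift.
Bottom surface (1.353 → 1.612): reflection off a higher-index medium gives a half-wave phase shift.
The two reflections carry the same phase change, so no net offset.
With no net inversion, constructive interference in reflection requires 2 n t cos θ_r = m λ.
Snell's law: 1.0 sin 33.3° = 1.353 sin θ_r → sin θ_r = 0.406, cos θ_r = 0.914.
Minimum nonzero at m = 1: t = λ / (2 n cos θ_r) = 612 / (2 × 1.353 × 0.914) = 247 nm.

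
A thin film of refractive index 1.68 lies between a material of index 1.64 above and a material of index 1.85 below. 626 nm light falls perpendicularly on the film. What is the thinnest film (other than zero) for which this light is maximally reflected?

186 nm

Top surface (1.64 → 1.68): reflection off a higher-index medium gives a half-wave phase shift.
Bottom surface (1.68 → 1.85): reflection off a higher-index medium gives a half-wave phase shift.
Zero or two π shifts → no net half-wave offset.
So the condition for constructive reflection is 2 n t = m λ.
Minimum nonzero at m = 1: t = λ / (2 n) = 626 / (2 × 1.68) = 186 nm.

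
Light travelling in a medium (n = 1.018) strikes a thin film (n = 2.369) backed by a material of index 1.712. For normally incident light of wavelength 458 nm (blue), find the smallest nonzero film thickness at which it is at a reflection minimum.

At the upper boundary (n = 1.018 to n = 2.369) the reflected ray undergoes a half-wave phase shift.
Bottom surface (2.369 → 1.712): reflection off a lower-index medium gives no phase shift.
The two reflections differ by half a wavelength.
With one net inversion, destructive interference in reflection requires 2 n t = m λ.
Minimum nonzero at m = 1: t = λ / (2 n) = 458 / (2 × 2.369) = 96.7 nm.

96.7 nm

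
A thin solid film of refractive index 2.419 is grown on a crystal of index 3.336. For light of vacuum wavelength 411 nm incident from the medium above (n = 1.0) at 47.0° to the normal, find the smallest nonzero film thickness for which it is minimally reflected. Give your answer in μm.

0.0446 μm

Ray reflecting at the top interface goes from n = 1.0 toward n = 2.419: a half-wave phase shift.
At the lower boundary (n = 2.419 to n = 3.336) the reflected ray undergoes a half-wave phase shift.
The two reflections carry the same phase change, so no net offset.
With no net inversion, destructive interference in reflection requires 2 n t cos θ_r = (m + ½) λ.
Snell's law: 1.0 sin 47.0° = 2.419 sin θ_r → sin θ_r = 0.302, cos θ_r = 0.953.
Minimum at m = 0: t = λ / (4 n cos θ_r) = 411 / (4 × 2.419 × 0.953) = 44.6 nm.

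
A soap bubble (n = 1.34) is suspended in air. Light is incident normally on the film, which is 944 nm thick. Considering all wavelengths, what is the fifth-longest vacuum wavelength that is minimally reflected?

At the upper boundary (n = 1.0 to n = 1.34) the reflected ray undergoes a half-wave phase shift.
Ray reflecting at the bottom interface goes from n = 1.34 toward n = 1.0: no phase shift.
The two reflections differ by half a wavelength.
With one net inversion, destructive interference in reflection requires 2 n t = m λ.
λ = 2 n t / m. The fifth-longest wavelength is m = 5: λ = 2 × 1.34 × 944 / 5.00 = 506 nm.

506 nm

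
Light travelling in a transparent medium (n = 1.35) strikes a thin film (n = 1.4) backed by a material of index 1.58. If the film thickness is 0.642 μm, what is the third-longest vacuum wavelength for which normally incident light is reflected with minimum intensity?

Ray reflecting at the top interface goes from n = 1.35 toward n = 1.4: a half-wave phase shift.
At the lower boundary (n = 1.4 to n = 1.58) the reflected ray undergoes a half-wave phase shift.
Net: no relative phase inversion (both shifts match).
For dark reflection here: 2 n t = (m + ½) λ.
λ = 2 n t / (m + ½). The third-longest wavelength is m = 2: λ = 2 × 1.4 × 642 / 2.50 = 719 nm.

719 nm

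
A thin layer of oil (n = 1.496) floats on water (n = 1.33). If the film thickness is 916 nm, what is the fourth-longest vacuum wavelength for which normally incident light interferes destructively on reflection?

685 nm

At the upper boundary (n = 1.0 to n = 1.496) the reflected ray undergoes a half-wave phase shift.
Ray reflecting at the bottom interface goes from n = 1.496 toward n = 1.33: no phase shift.
The two reflections differ by half a wavelength.
For minimum reflection here: 2 n t = m λ.
λ = 2 n t / m. The fourth-longest wavelength is m = 4: λ = 2 × 1.496 × 916 / 4.00 = 685 nm.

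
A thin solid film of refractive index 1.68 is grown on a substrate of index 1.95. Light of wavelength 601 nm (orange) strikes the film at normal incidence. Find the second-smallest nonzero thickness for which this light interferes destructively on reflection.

Ray reflecting at the top interface goes from n = 1.0 toward n = 1.68: a half-wave phase shift.
Bottom surface (1.68 → 1.95): reflection off a higher-index medium gives a half-wave phase shift.
Net: no relative phase inversion (both shifts match).
For minimum reflection here: 2 n t = (m + ½) λ.
The second-smallest nonzero thickness corresponds to m = 1: t = (m + ½) λ / (2 n) = 1.50 × 601 / (2 × 1.68) = 268 nm.

268 nm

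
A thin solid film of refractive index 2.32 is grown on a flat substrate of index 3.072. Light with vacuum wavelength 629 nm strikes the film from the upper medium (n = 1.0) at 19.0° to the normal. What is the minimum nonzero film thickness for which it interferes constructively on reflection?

Ray reflecting at the top interface goes from n = 1.0 toward n = 2.32: a half-wave phase shift.
At the lower boundary (n = 2.32 to n = 3.072) the reflected ray undergoes a half-wave phase shift.
Net: no relative phase inversion (both shifts match).
With no net inversion, constructive interference in reflection requires 2 n t cos θ_r = m λ.
Snell's law: 1.0 sin 19.0° = 2.32 sin θ_r → sin θ_r = 0.140, cos θ_r = 0.990.
Minimum nonzero at m = 1: t = λ / (2 n cos θ_r) = 629 / (2 × 2.32 × 0.990) = 137 nm.

137 nm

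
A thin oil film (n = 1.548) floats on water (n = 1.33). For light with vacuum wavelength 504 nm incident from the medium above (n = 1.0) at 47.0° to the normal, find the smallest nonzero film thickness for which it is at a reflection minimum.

Top surface (1.0 → 1.548): reflection off a higher-index medium gives a half-wave phase shift.
Ray reflecting at the bottom interface goes from n = 1.548 toward n = 1.33: no phase shift.
Net: one phase inversion between the two reflected rays.
So the condition for destructive reflection is 2 n t cos θ_r = m λ.
Snell's law: 1.0 sin 47.0° = 1.548 sin θ_r → sin θ_r = 0.472, cos θ_r = 0.881.
Minimum nonzero at m = 1: t = λ / (2 n cos θ_r) = 504 / (2 × 1.548 × 0.881) = 185 nm.

185 nm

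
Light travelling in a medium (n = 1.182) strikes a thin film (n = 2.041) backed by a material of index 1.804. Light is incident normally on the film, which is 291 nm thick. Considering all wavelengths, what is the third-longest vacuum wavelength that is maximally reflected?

Top surface (1.182 → 2.041): reflection off a higher-index medium gives a half-wave phase shift.
Ray reflecting at the bottom interface goes from n = 2.041 toward n = 1.804: no phase shift.
The two reflections differ by half a wavelength.
So the condition for constructive reflection is 2 n t = (m + ½) λ.
λ = 2 n t / (m + ½). The third-longest wavelength is m = 2: λ = 2 × 2.041 × 291 / 2.50 = 475 nm.

475 nm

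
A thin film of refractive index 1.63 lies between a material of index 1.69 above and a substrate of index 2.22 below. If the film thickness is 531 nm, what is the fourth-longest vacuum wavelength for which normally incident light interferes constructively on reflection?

495 nm

Top surface (1.69 → 1.63): reflection off a lower-index medium gives no phase shift.
At the lower boundary (n = 1.63 to n = 2.22) the reflected ray undergoes a half-wave phase shift.
Net: one phase inversion between the two reflected rays.
With one net inversion, constructive interference in reflection requires 2 n t = (m + ½) λ.
λ = 2 n t / (m + ½). The fourth-longest wavelength is m = 3: λ = 2 × 1.63 × 531 / 3.50 = 495 nm.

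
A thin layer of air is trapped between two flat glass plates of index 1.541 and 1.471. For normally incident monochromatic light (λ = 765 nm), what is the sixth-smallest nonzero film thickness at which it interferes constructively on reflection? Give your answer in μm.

2.10 μm

Ray reflecting at the top interface goes from n = 1.541 toward n = 1.0: no phase shift.
Ray reflecting at the bottom interface goes from n = 1.0 toward n = 1.471: a half-wave phase shift.
Exactly one π shift → a net half-wave offset.
With one net inversion, constructive interference in reflection requires 2 n t = (m + ½) λ.
The sixth-smallest nonzero thickness corresponds to m = 5: t = (m + ½) λ / (2 n) = 5.50 × 765 / (2 × 1.0) = 2104 nm.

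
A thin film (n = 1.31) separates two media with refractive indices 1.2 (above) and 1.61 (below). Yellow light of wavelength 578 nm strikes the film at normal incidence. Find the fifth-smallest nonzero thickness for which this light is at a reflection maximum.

1103 nm

Top surface (1.2 → 1.31): reflection off a higher-index medium gives a half-wave phase shift.
At the lower boundary (n = 1.31 to n = 1.61) the reflected ray undergoes a half-wave phase shift.
Net: no relative phase inversion (both shifts match).
With no net inversion, constructive interference in reflection requires 2 n t = m λ.
The fifth-smallest nonzero thickness corresponds to m = 5: t = m λ / (2 n) = 5.00 × 578 / (2 × 1.31) = 1103 nm.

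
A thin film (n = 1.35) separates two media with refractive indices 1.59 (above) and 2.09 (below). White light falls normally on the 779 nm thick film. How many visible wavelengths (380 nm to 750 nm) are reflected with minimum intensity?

3

Top surface (1.59 → 1.35): reflection off a lower-index medium gives no phase shift.
Ray reflecting at the bottom interface goes from n = 1.35 toward n = 2.09: a half-wave phase shift.
Net: one phase inversion between the two reflected rays.
So the condition for destructive reflection is 2 n t = m λ.
λ = 2 n t / m = 2103 / m nm.
m=2: 1052 nm (IR); m=3: 701 nm (visible); m=4: 526 nm (visible); m=5: 421 nm (visible); m=6: 351 nm (UV).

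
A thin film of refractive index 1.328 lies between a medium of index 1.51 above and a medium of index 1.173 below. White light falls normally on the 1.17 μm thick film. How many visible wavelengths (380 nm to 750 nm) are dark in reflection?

Ray reflecting at the top interface goes from n = 1.51 toward n = 1.328: no phase shift.
Bottom surface (1.328 → 1.173): reflection off a lower-index medium gives no phase shift.
The two reflections carry the same phase change, so no net offset.
So the condition for destructive reflection is 2 n t = (m + ½) λ.
λ = 2 n t / (m + ½) = 3108 / (m + ½) nm.
m=3: 888 nm (IR); m=4: 691 nm (visible); m=5: 565 nm (visible); m=6: 478 nm (visible); m=7: 414 nm (visible); m=8: 366 nm (UV).

4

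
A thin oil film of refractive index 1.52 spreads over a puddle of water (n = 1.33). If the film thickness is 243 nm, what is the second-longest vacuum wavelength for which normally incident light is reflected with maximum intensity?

Top surface (1.0 → 1.52): reflection off a higher-index medium gives a half-wave phase shift.
Ray reflecting at the bottom interface goes from n = 1.52 toward n = 1.33: no phase shift.
Net: one phase inversion between the two reflected rays.
With one net inversion, constructive interference in reflection requires 2 n t = (m + ½) λ.
λ = 2 n t / (m + ½). The second-longest wavelength is m = 1: λ = 2 × 1.52 × 243 / 1.50 = 492 nm.

492 nm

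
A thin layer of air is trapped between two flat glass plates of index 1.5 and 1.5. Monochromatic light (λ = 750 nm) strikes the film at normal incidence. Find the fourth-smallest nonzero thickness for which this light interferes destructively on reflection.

Top surface (1.5 → 1.0): reflection off a lower-index medium gives no phase shift.
Bottom surface (1.0 → 1.5): reflection off a higher-index medium gives a half-wave phase shift.
Net: one phase inversion between the two reflected rays.
With one net inversion, destructive interference in reflection requires 2 n t = m λ.
The fourth-smallest nonzero thickness corresponds to m = 4: t = m λ / (2 n) = 4.00 × 750 / (2 × 1.0) = 1500 nm.

1500 nm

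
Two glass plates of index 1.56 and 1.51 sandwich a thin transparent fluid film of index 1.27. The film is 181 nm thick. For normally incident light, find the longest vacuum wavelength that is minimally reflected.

Ray reflecting at the top interface goes from n = 1.56 toward n = 1.27: no phase shift.
Ray reflecting at the bottom interface goes from n = 1.27 toward n = 1.51: a half-wave phase shift.
Exactly one π shift → a net half-wave offset.
For minimum reflection here: 2 n t = m λ.
λ = 2 n t / m. The longest wavelength is m = 1: λ = 2 × 1.27 × 181 / 1.00 = 460 nm.

460 nm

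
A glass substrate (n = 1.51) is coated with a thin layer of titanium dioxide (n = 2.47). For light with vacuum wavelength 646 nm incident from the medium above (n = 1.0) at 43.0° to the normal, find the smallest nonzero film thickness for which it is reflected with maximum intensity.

68.0 nm

Ray reflecting at the top interface goes from n = 1.0 toward n = 2.47: a half-wave phase shift.
Bottom surface (2.47 → 1.51): reflection off a lower-index medium gives no phase shift.
The two reflections differ by half a wavelength.
For bright reflection here: 2 n t cos θ_r = (m + ½) λ.
Snell's law: 1.0 sin 43.0° = 2.47 sin θ_r → sin θ_r = 0.276, cos θ_r = 0.961.
Minimum at m = 0: t = λ / (4 n cos θ_r) = 646 / (4 × 2.47 × 0.961) = 68.0 nm.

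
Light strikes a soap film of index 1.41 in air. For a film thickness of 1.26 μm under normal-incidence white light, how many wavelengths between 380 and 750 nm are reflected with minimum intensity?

At the upper boundary (n = 1.0 to n = 1.41) the reflected ray undergoes a half-wave phase shift.
At the lower boundary (n = 1.41 to n = 1.0) the reflected ray undergoes no phase shift.
The two reflections differ by half a wavelength.
So the condition for destructive reflection is 2 n t = m λ.
λ = 2 n t / m = 3553 / m nm.
m=4: 888 nm (IR); m=5: 711 nm (visible); m=6: 592 nm (visible); m=7: 508 nm (visible); m=8: 444 nm (visible); m=9: 395 nm (visible); m=10: 355 nm (UV).

5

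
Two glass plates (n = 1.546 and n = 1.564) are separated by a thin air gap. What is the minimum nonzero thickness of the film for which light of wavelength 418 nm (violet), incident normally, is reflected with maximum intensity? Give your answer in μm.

0.105 μm

Ray reflecting at the top interface goes from n = 1.546 toward n = 1.0: no phase shift.
Bottom surface (1.0 → 1.564): reflection off a higher-index medium gives a half-wave phase shift.
The two reflections differ by half a wavelength.
With one net inversion, constructive interference in reflection requires 2 n t = (m + ½) λ.
Minimum at m = 0: t = λ / (4 n) = 418 / (4 × 1.0) = 105 nm.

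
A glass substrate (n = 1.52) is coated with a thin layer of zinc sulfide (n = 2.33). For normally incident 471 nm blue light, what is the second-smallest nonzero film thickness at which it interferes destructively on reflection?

202 nm

At the upper boundary (n = 1.0 to n = 2.33) the reflected ray undergoes a half-wave phase shift.
Bottom surface (2.33 → 1.52): reflection off a lower-index medium gives no phase shift.
The two reflections differ by half a wavelength.
For dark reflection here: 2 n t = m λ.
The second-smallest nonzero thickness corresponds to m = 2: t = m λ / (2 n) = 2.00 × 471 / (2 × 2.33) = 202 nm.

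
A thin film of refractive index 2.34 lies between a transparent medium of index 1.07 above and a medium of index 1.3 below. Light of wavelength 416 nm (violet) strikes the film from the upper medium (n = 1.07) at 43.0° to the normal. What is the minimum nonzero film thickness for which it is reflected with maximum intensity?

46.8 nm

At the upper boundary (n = 1.07 to n = 2.34) the reflected ray undergoes a half-wave phase shift.
Bottom surface (2.34 → 1.3): reflection off a lower-index medium gives no phase shift.
Exactly one π shift → a net half-wave offset.
With one net inversion, constructive interference in reflection requires 2 n t cos θ_r = (m + ½) λ.
Snell's law: 1.07 sin 43.0° = 2.34 sin θ_r → sin θ_r = 0.312, cos θ_r = 0.950.
Minimum at m = 0: t = λ / (4 n cos θ_r) = 416 / (4 × 2.34 × 0.950) = 46.8 nm.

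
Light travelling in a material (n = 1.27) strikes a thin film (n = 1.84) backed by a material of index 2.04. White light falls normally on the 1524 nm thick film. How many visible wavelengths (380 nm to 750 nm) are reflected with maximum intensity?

7

Ray reflecting at the top interface goes from n = 1.27 toward n = 1.84: a half-wave phase shift.
Bottom surface (1.84 → 2.04): reflection off a higher-index medium gives a half-wave phase shift.
Net: no relative phase inversion (both shifts match).
For strong reflection here: 2 n t = m λ.
λ = 2 n t / m = 5608 / m nm.
m=7: 801 nm (IR); m=8: 701 nm (visible); m=9: 623 nm (visible); m=10: 561 nm (visible); m=11: 510 nm (visible); m=12: 467 nm (visible); m=13: 431 nm (visible); m=14: 401 nm (visible); m=15: 374 nm (UV).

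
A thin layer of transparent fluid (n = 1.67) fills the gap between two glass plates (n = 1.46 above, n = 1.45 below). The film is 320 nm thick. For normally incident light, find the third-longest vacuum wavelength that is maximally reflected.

Ray reflecting at the top interface goes from n = 1.46 toward n = 1.67: a half-wave phase shift.
Bottom surface (1.67 → 1.45): reflection off a lower-index medium gives no phase shift.
Net: one phase inversion between the two reflected rays.
So the condition for constructive reflection is 2 n t = (m + ½) λ.
λ = 2 n t / (m + ½). The third-longest wavelength is m = 2: λ = 2 × 1.67 × 320 / 2.50 = 428 nm.

428 nm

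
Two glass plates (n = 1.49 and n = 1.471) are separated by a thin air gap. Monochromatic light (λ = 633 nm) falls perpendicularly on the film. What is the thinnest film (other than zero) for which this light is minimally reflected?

317 nm

Top surface (1.49 → 1.0): reflection off a lower-index medium gives no phase shift.
Bottom surface (1.0 → 1.471): reflection off a higher-index medium gives a half-wave phase shift.
Exactly one π shift → a net half-wave offset.
So the condition for destructive reflection is 2 n t = m λ.
Minimum nonzero at m = 1: t = λ / (2 n) = 633 / (2 × 1.0) = 317 nm.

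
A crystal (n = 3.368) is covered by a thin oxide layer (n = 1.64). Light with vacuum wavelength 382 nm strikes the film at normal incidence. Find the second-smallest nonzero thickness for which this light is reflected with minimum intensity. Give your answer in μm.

0.175 μm

At the upper boundary (n = 1.0 to n = 1.64) the reflected ray undergoes a half-wave phase shift.
Ray reflecting at the bottom interface goes from n = 1.64 toward n = 3.368: a half-wave phase shift.
The two reflections carry the same phase change, so no net offset.
So the condition for destructive reflection is 2 n t = (m + ½) λ.
The second-smallest nonzero thickness corresponds to m = 1: t = (m + ½) λ / (2 n) = 1.50 × 382 / (2 × 1.64) = 175 nm.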